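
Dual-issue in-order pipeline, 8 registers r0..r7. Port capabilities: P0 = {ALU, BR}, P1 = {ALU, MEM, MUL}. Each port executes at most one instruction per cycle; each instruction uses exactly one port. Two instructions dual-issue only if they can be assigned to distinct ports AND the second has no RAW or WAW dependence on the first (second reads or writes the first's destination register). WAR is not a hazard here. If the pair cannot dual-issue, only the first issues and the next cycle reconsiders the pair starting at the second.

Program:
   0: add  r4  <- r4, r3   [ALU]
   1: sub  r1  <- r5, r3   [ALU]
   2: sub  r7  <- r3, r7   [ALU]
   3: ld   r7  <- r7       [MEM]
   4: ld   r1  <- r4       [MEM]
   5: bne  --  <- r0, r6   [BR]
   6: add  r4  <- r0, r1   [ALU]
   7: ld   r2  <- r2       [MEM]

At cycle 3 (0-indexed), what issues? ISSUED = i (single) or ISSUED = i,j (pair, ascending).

ISSUED = 4,5

  cy0 -> i0&i1 (add.ALU+sub.ALU) 2-wide
  cy1 -> i2 (sub.ALU) RAW+WAW r7
  cy2 -> i3 (ld.MEM) no-port MEM/MEM
  cy3 -> i4&i5 (ld.MEM+bne.BR) 2-wide
  cy4 -> i6&i7 (add.ALU+ld.MEM) 2-wide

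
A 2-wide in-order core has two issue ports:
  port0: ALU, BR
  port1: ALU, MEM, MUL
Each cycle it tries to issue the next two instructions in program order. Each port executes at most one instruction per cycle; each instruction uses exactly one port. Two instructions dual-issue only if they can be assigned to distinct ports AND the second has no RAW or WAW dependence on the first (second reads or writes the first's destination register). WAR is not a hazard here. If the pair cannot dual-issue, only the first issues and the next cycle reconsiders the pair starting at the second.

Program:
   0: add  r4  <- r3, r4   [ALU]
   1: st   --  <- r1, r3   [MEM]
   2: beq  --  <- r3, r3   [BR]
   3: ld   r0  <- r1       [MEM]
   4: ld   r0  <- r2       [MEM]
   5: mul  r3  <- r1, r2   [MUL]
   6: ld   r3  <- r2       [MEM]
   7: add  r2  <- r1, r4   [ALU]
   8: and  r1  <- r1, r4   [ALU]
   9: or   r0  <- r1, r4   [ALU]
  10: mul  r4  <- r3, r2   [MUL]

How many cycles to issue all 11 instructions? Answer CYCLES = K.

CYCLES = 7

t=0 i0+i1:add.ALU/st.MEM ; 2-wide
t=1 i2+i3:beq.BR/ld.MEM ; 2-wide
t=2 i4:ld.MEM ; no-port MEM/MUL
t=3 i5:mul.MUL ; no-port MUL/MEM
t=4 i6+i7:ld.MEM/add.ALU ; 2-wide
t=5 i8:and.ALU ; RAW r1
t=6 i9+i10:or.ALU/mul.MUL ; 2-wide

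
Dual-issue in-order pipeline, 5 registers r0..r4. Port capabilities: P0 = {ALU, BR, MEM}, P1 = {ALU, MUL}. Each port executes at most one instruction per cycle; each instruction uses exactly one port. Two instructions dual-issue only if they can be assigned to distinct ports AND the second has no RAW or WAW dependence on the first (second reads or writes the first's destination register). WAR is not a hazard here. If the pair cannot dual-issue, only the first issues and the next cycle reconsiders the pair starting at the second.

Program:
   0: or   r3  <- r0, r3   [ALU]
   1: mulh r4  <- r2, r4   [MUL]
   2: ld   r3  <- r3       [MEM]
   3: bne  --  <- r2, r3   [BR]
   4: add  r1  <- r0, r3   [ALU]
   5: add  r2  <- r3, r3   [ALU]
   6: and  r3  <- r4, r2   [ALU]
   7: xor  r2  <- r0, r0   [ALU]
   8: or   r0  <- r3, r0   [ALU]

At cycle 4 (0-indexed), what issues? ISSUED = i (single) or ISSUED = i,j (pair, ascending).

  cy0 -> i0+i1 (or.ALU/mulh.MUL) dual
  cy1 -> i2 (ld.MEM) no-port MEM/BR
  cy2 -> i3+i4 (bne.BR/add.ALU) dual
  cy3 -> i5 (add.ALU) RAW r2
  cy4 -> i6+i7 (and.ALU/xor.ALU) dual
  cy5 -> i8 (or.ALU) tail

ISSUED = 6,7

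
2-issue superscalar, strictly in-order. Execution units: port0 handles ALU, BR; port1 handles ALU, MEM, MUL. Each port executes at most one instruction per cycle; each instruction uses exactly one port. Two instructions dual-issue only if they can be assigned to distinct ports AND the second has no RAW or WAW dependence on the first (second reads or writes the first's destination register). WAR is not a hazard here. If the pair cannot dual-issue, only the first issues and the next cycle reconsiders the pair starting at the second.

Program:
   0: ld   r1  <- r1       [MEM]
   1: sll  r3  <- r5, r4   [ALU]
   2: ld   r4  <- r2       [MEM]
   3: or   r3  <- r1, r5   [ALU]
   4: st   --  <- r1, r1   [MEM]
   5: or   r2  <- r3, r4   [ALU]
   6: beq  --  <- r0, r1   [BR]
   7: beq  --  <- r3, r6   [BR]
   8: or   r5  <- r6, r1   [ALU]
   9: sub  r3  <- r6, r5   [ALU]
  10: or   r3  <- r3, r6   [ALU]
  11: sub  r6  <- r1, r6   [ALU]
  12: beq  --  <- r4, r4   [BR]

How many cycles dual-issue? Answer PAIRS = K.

[0] i0/i1  ld.MEM;sll.ALU  -- pair
[1] i2/i3  ld.MEM;or.ALU  -- pair
[2] i4/i5  st.MEM;or.ALU  -- pair
[3] i6  beq.BR  -- no-port BR/BR
[4] i7/i8  beq.BR;or.ALU  -- pair
[5] i9  sub.ALU  -- RAW+WAW r3
[6] i10/i11  or.ALU;sub.ALU  -- pair
[7] i12  beq.BR  -- tail

PAIRS = 5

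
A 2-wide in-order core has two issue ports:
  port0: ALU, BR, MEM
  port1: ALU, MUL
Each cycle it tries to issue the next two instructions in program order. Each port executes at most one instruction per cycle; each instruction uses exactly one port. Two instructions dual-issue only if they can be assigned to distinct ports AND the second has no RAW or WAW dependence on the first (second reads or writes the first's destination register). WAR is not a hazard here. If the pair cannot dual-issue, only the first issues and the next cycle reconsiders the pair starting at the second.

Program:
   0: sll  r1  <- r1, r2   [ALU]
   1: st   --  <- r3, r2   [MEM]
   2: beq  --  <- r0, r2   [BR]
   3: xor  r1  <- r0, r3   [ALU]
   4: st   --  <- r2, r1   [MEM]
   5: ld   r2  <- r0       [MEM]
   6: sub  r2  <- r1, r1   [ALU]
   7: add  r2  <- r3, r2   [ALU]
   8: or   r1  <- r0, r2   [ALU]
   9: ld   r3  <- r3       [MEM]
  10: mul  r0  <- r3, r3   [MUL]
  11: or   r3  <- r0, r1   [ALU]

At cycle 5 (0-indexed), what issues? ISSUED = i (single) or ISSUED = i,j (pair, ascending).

ISSUED = 7

c0: i0/i1 sll+st  dual
c1: i2/i3 beq+xor  dual
c2: i4 st  no-port MEM/MEM
c3: i5 ld  WAW r2
c4: i6 sub  RAW+WAW r2
c5: i7 add  RAW r2
c6: i8/i9 or+ld  dual
c7: i10 mul  RAW r0
c8: i11 or  tail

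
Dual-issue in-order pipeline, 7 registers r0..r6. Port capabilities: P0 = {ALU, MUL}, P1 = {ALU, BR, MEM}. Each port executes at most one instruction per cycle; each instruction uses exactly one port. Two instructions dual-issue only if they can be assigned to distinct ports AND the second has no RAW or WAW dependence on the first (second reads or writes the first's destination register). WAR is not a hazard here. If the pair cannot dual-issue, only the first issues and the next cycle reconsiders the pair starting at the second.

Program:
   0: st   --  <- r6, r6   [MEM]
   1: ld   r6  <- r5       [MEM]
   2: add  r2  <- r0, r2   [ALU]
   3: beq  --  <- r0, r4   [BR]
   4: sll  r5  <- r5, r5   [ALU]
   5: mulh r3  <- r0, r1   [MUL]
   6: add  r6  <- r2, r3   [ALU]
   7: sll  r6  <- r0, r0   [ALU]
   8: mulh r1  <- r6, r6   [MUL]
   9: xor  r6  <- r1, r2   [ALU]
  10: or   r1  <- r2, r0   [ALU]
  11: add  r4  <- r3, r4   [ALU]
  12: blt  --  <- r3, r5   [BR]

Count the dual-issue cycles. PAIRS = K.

PAIRS = 4

#0 head=0: st i0 no-port MEM/MEM
#1 head=1: ld add i1+i2 pair
#2 head=3: beq sll i3+i4 pair
#3 head=5: mulh i5 RAW r3
#4 head=6: add i6 WAW r6
#5 head=7: sll i7 RAW r6
#6 head=8: mulh i8 RAW r1
#7 head=9: xor or i9+i10 pair
#8 head=11: add blt i11+i12 pair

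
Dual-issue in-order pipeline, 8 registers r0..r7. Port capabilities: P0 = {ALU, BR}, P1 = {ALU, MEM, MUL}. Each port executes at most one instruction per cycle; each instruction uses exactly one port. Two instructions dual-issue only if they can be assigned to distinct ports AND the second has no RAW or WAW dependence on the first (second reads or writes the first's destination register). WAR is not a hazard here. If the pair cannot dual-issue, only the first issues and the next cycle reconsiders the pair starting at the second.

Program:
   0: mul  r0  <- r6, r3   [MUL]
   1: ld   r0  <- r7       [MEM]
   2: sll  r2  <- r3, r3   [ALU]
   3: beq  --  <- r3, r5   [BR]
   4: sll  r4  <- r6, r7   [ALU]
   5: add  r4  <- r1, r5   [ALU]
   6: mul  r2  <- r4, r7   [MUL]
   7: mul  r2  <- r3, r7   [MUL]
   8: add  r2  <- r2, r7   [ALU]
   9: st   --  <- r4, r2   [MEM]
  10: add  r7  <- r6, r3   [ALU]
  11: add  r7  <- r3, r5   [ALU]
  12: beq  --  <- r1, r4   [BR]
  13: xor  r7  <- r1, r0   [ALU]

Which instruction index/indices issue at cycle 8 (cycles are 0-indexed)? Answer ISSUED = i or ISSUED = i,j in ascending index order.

t=0 i0:mul.MUL ; no-port MUL/MEM
t=1 i1,i2:ld.MEM;sll.ALU ; 2-wide
t=2 i3,i4:beq.BR;sll.ALU ; 2-wide
t=3 i5:add.ALU ; RAW r4
t=4 i6:mul.MUL ; no-port MUL/MUL
t=5 i7:mul.MUL ; RAW+WAW r2
t=6 i8:add.ALU ; RAW r2
t=7 i9,i10:st.MEM;add.ALU ; 2-wide
t=8 i11,i12:add.ALU;beq.BR ; 2-wide
t=9 i13:xor.ALU ; tail

ISSUED = 11,12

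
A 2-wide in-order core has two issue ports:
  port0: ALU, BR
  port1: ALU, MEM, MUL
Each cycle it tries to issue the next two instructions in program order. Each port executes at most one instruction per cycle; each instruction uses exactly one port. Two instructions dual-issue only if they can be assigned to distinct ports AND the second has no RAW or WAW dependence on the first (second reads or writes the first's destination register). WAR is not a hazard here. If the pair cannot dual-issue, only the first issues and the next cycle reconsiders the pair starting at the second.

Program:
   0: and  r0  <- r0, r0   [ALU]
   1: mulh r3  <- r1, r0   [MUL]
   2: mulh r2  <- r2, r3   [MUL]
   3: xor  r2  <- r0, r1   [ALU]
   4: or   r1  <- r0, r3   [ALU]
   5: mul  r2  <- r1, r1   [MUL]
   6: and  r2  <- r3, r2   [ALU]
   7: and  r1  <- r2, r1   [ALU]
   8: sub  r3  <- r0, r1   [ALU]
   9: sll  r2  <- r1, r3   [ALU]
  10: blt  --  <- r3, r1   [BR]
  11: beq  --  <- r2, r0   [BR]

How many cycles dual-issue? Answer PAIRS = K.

t=0 i0:and ; RAW r0
t=1 i1:mulh ; no-port MUL/MUL
t=2 i2:mulh ; WAW r2
t=3 i3/i4:xor or ; pair
t=4 i5:mul ; RAW+WAW r2
t=5 i6:and ; RAW r2
t=6 i7:and ; RAW r1
t=7 i8:sub ; RAW r3
t=8 i9/i10:sll blt ; pair
t=9 i11:beq ; tail

PAIRS = 2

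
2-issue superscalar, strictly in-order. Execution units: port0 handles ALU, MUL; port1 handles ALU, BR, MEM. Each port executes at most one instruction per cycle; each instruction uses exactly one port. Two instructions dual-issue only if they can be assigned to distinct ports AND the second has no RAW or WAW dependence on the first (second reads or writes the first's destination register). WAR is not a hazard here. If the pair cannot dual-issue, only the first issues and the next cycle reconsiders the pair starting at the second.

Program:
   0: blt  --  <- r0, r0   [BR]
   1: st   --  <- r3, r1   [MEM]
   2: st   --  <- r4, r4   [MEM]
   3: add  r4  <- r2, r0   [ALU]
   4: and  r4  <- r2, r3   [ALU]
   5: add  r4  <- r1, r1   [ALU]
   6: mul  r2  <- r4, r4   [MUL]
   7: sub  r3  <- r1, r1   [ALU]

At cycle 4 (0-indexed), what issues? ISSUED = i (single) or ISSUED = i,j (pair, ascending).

#0 head=0: blt i0 no-port BR/MEM
#1 head=1: st i1 no-port MEM/MEM
#2 head=2: st;add i2,i3 dual
#3 head=4: and i4 WAW r4
#4 head=5: add i5 RAW r4
#5 head=6: mul;sub i6,i7 dual

ISSUED = 5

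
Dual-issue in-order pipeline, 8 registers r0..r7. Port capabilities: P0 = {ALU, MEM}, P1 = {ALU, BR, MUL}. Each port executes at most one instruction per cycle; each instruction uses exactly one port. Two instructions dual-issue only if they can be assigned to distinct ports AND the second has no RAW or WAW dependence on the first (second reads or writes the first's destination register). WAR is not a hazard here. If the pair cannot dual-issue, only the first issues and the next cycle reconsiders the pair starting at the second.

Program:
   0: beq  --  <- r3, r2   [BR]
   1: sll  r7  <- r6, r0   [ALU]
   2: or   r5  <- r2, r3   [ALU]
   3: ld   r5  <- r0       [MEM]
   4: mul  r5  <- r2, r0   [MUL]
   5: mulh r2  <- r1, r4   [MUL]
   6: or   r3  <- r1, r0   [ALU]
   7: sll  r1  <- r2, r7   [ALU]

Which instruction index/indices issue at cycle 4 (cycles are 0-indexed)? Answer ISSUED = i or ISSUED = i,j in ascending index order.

ISSUED = 5,6

#0 head=0: beq/sll i0&i1 dual
#1 head=2: or i2 WAW r5
#2 head=3: ld i3 WAW r5
#3 head=4: mul i4 no-port MUL/MUL
#4 head=5: mulh/or i5&i6 dual
#5 head=7: sll i7 tail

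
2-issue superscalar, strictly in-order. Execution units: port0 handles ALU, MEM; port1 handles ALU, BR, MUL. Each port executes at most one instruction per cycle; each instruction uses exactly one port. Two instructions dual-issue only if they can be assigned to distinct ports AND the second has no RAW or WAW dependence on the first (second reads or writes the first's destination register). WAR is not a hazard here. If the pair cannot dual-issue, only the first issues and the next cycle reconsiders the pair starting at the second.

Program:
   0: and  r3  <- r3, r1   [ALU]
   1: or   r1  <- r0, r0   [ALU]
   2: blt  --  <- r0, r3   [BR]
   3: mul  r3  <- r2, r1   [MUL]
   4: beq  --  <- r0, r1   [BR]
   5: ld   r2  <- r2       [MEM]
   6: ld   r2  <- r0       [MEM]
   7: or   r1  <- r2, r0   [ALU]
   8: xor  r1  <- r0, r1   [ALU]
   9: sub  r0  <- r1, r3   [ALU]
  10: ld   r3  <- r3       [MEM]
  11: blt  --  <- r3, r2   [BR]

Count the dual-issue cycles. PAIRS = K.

PAIRS = 3

[0] i0/i1  and or  -- pair
[1] i2  blt  -- no-port BR/MUL
[2] i3  mul  -- no-port MUL/BR
[3] i4/i5  beq ld  -- pair
[4] i6  ld  -- RAW r2
[5] i7  or  -- RAW+WAW r1
[6] i8  xor  -- RAW r1
[7] i9/i10  sub ld  -- pair
[8] i11  blt  -- tail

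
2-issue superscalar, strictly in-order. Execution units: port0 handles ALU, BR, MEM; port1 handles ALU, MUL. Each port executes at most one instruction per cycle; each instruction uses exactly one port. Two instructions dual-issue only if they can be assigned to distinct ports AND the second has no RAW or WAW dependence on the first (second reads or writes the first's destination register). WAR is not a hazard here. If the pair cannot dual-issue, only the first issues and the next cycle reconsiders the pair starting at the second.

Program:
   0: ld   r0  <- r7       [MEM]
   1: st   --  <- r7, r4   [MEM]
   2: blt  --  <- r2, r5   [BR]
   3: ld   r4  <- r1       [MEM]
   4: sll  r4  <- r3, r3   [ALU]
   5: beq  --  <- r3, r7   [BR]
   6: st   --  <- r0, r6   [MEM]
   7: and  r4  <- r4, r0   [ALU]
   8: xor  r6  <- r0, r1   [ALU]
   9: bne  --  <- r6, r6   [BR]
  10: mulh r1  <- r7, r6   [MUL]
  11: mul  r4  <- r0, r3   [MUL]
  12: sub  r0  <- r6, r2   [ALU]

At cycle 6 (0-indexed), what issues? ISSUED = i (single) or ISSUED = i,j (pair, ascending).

ISSUED = 8

0. ld @i0  | no-port MEM/MEM
1. st @i1  | no-port MEM/BR
2. blt @i2  | no-port BR/MEM
3. ld @i3  | WAW r4
4. sll/beq @i4,i5  | 2-wide
5. st/and @i6,i7  | 2-wide
6. xor @i8  | RAW r6
7. bne/mulh @i9,i10  | 2-wide
8. mul/sub @i11,i12  | 2-wide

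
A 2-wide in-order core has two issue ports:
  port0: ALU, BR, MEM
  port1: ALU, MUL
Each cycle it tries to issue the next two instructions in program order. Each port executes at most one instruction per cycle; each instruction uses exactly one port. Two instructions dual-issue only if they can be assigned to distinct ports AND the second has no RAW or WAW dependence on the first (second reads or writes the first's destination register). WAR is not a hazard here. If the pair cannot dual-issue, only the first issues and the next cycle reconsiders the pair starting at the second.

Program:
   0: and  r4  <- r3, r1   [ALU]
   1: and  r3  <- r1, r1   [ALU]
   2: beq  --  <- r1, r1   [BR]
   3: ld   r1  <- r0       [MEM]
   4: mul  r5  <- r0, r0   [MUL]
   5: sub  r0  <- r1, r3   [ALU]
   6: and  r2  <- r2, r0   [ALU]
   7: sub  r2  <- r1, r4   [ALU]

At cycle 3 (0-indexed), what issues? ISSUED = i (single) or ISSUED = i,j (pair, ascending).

ISSUED = 5

c0: i0,i1 and+and  2-wide
c1: i2 beq  no-port BR/MEM
c2: i3,i4 ld+mul  2-wide
c3: i5 sub  RAW r0
c4: i6 and  WAW r2
c5: i7 sub  tail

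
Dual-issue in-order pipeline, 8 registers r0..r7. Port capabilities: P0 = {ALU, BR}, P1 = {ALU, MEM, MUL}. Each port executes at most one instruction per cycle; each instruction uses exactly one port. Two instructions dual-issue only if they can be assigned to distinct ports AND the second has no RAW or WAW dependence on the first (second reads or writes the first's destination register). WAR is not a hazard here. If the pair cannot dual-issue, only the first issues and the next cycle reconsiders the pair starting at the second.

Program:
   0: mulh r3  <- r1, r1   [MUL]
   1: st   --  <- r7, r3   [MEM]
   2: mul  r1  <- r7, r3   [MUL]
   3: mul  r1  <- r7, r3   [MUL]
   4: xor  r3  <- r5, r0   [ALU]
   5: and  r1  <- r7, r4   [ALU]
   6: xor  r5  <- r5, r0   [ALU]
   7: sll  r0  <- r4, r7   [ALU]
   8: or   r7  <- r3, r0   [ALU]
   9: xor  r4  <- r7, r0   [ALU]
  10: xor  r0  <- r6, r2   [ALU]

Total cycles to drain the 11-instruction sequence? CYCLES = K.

t=0 i0:mulh.MUL ; no-port MUL/MEM
t=1 i1:st.MEM ; no-port MEM/MUL
t=2 i2:mul.MUL ; no-port MUL/MUL
t=3 i3/i4:mul.MUL/xor.ALU ; 2-wide
t=4 i5/i6:and.ALU/xor.ALU ; 2-wide
t=5 i7:sll.ALU ; RAW r0
t=6 i8:or.ALU ; RAW r7
t=7 i9/i10:xor.ALU/xor.ALU ; 2-wide

CYCLES = 8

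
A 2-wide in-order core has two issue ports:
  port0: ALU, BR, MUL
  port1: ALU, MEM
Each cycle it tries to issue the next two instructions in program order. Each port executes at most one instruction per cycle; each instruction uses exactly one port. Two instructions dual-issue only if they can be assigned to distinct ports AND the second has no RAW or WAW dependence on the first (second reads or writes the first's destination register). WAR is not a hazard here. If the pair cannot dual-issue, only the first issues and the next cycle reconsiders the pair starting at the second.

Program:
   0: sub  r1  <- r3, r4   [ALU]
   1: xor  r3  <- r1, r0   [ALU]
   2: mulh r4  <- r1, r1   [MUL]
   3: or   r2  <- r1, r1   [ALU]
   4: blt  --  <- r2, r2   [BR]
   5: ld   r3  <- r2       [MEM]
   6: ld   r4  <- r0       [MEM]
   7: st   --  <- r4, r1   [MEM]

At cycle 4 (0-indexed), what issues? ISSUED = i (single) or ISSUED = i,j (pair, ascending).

ISSUED = 6

  cy0 -> i0 (sub.ALU) RAW r1
  cy1 -> i1/i2 (xor.ALU/mulh.MUL) pair
  cy2 -> i3 (or.ALU) RAW r2
  cy3 -> i4/i5 (blt.BR/ld.MEM) pair
  cy4 -> i6 (ld.MEM) no-port MEM/MEM
  cy5 -> i7 (st.MEM) tail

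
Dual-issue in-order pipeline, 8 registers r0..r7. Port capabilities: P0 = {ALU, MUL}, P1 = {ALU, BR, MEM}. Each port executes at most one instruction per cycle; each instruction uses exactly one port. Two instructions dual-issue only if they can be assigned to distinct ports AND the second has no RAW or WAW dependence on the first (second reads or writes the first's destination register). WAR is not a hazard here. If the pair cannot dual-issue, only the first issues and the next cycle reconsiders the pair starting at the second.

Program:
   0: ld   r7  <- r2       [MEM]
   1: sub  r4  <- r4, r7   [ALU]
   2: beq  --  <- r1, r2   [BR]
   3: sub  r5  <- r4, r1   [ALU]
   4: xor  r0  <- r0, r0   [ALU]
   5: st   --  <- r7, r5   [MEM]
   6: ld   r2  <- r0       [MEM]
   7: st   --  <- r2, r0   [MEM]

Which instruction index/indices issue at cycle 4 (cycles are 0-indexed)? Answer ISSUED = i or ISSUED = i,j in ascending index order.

ISSUED = 6

[0] i0  ld.MEM  -- RAW r7
[1] i1+i2  sub.ALU/beq.BR  -- 2-wide
[2] i3+i4  sub.ALU/xor.ALU  -- 2-wide
[3] i5  st.MEM  -- no-port MEM/MEM
[4] i6  ld.MEM  -- no-port MEM/MEM
[5] i7  st.MEM  -- tail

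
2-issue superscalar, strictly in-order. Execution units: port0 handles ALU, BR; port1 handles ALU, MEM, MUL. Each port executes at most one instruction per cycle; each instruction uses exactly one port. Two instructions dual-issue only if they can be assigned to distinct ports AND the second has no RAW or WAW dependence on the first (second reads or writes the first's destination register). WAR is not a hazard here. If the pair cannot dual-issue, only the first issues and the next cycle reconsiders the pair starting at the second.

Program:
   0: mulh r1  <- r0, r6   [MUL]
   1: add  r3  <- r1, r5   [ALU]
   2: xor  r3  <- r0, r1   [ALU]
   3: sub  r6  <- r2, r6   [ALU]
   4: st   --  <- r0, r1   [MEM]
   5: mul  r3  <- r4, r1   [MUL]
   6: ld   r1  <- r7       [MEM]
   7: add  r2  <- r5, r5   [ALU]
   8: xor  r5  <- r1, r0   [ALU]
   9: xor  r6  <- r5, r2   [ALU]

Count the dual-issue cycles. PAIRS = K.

PAIRS = 2

[0] i0  mulh.MUL  -- RAW r1
[1] i1  add.ALU  -- WAW r3
[2] i2+i3  xor.ALU+sub.ALU  -- dual
[3] i4  st.MEM  -- no-port MEM/MUL
[4] i5  mul.MUL  -- no-port MUL/MEM
[5] i6+i7  ld.MEM+add.ALU  -- dual
[6] i8  xor.ALU  -- RAW r5
[7] i9  xor.ALU  -- tail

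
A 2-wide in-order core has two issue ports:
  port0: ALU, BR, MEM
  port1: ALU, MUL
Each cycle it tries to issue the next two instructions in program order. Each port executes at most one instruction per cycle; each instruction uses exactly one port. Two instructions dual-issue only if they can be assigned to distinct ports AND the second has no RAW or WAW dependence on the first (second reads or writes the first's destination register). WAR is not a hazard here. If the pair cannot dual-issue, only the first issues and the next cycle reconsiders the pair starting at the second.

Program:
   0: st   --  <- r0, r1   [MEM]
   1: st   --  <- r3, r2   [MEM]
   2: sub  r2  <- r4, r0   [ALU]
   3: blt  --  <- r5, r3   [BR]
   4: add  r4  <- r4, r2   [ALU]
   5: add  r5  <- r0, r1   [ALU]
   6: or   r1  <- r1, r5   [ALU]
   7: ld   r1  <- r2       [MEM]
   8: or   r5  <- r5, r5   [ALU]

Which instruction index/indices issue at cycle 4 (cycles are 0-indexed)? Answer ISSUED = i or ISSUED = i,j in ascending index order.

ISSUED = 6

[0] i0  st.MEM  -- no-port MEM/MEM
[1] i1&i2  st.MEM+sub.ALU  -- 2-wide
[2] i3&i4  blt.BR+add.ALU  -- 2-wide
[3] i5  add.ALU  -- RAW r5
[4] i6  or.ALU  -- WAW r1
[5] i7&i8  ld.MEM+or.ALU  -- 2-wide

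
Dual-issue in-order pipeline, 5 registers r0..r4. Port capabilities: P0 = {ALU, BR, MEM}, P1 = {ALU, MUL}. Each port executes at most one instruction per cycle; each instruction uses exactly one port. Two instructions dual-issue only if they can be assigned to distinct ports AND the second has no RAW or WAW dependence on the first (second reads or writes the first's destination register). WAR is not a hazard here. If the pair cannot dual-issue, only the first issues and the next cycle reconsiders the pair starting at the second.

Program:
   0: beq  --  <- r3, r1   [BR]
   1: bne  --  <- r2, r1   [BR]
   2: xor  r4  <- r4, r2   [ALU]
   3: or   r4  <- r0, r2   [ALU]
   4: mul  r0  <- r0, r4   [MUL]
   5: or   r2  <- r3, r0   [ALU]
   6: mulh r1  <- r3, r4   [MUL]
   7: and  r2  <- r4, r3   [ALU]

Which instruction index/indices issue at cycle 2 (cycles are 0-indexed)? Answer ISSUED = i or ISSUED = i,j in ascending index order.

c0: i0 beq.BR  no-port BR/BR
c1: i1,i2 bne.BR+xor.ALU  dual
c2: i3 or.ALU  RAW r4
c3: i4 mul.MUL  RAW r0
c4: i5,i6 or.ALU+mulh.MUL  dual
c5: i7 and.ALU  tail

ISSUED = 3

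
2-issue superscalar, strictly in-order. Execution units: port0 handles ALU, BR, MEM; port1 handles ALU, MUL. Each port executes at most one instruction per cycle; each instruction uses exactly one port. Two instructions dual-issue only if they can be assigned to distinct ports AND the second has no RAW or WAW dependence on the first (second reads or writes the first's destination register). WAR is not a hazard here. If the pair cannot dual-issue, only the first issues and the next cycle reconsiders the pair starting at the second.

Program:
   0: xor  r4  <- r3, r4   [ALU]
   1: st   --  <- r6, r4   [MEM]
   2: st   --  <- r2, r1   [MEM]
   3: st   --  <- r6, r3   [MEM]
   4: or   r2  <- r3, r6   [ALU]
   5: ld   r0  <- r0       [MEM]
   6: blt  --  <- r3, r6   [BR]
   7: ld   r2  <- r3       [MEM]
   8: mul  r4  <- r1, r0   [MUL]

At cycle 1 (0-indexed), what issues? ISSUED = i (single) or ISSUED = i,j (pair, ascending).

ISSUED = 1

t=0 i0:xor.ALU ; RAW r4
t=1 i1:st.MEM ; no-port MEM/MEM
t=2 i2:st.MEM ; no-port MEM/MEM
t=3 i3,i4:st.MEM;or.ALU ; dual
t=4 i5:ld.MEM ; no-port MEM/BR
t=5 i6:blt.BR ; no-port BR/MEM
t=6 i7,i8:ld.MEM;mul.MUL ; dual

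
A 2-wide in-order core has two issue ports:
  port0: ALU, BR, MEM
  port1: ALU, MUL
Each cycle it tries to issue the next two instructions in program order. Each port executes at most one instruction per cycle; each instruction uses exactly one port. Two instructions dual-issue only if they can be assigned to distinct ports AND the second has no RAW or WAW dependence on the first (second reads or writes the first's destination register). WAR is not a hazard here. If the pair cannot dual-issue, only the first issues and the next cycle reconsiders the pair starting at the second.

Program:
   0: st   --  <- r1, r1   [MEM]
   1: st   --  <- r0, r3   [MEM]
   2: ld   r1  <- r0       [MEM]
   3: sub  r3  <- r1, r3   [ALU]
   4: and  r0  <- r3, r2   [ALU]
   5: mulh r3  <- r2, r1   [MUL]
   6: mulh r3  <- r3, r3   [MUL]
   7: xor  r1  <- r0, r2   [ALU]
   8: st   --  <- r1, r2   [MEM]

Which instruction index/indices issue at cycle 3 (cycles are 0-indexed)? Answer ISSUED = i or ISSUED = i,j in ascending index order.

#0 head=0: st i0 no-port MEM/MEM
#1 head=1: st i1 no-port MEM/MEM
#2 head=2: ld i2 RAW r1
#3 head=3: sub i3 RAW r3
#4 head=4: and;mulh i4,i5 pair
#5 head=6: mulh;xor i6,i7 pair
#6 head=8: st i8 tail

ISSUED = 3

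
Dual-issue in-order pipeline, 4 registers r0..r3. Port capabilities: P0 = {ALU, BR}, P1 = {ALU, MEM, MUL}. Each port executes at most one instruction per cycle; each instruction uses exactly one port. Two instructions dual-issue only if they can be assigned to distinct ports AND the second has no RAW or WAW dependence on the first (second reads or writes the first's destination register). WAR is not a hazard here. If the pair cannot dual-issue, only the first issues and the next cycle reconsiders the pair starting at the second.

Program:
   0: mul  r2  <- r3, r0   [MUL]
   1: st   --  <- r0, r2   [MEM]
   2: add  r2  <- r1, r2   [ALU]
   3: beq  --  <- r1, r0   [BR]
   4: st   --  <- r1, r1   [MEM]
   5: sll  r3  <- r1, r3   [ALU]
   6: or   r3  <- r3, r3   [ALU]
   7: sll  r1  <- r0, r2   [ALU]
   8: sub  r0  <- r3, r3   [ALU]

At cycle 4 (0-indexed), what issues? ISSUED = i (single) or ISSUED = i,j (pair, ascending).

  cy0 -> i0 (mul.MUL) no-port MUL/MEM
  cy1 -> i1/i2 (st.MEM;add.ALU) 2-wide
  cy2 -> i3/i4 (beq.BR;st.MEM) 2-wide
  cy3 -> i5 (sll.ALU) RAW+WAW r3
  cy4 -> i6/i7 (or.ALU;sll.ALU) 2-wide
  cy5 -> i8 (sub.ALU) tail

ISSUED = 6,7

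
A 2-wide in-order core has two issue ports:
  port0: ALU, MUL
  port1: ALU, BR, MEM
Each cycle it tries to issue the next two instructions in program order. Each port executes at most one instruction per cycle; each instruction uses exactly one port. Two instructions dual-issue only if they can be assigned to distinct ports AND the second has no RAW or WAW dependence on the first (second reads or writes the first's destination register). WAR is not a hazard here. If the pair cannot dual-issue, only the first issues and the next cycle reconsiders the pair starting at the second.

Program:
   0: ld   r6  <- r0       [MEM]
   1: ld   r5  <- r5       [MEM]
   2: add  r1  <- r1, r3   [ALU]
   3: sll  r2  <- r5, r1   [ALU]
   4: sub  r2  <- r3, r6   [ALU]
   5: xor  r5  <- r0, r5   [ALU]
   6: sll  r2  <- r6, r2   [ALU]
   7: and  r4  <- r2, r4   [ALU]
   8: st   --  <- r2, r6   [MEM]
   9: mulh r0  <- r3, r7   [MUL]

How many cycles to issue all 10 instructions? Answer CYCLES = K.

0. ld.MEM @i0  | no-port MEM/MEM
1. ld.MEM+add.ALU @i1,i2  | pair
2. sll.ALU @i3  | WAW r2
3. sub.ALU+xor.ALU @i4,i5  | pair
4. sll.ALU @i6  | RAW r2
5. and.ALU+st.MEM @i7,i8  | pair
6. mulh.MUL @i9  | tail

CYCLES = 7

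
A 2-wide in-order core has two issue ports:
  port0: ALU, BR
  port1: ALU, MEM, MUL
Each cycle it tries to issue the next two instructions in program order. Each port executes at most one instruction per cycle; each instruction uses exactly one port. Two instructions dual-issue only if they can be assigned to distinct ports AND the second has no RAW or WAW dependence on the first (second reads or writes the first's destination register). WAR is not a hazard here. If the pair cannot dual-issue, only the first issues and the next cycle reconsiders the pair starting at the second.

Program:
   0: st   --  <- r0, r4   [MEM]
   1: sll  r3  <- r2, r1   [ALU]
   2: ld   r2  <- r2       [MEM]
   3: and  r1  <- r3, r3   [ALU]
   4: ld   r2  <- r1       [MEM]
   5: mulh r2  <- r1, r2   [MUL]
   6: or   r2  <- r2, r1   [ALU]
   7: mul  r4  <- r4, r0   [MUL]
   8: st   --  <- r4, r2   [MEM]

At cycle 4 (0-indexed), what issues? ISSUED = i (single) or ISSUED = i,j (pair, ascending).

0. st.MEM sll.ALU @i0+i1  | pair
1. ld.MEM and.ALU @i2+i3  | pair
2. ld.MEM @i4  | no-port MEM/MUL
3. mulh.MUL @i5  | RAW+WAW r2
4. or.ALU mul.MUL @i6+i7  | pair
5. st.MEM @i8  | tail

ISSUED = 6,7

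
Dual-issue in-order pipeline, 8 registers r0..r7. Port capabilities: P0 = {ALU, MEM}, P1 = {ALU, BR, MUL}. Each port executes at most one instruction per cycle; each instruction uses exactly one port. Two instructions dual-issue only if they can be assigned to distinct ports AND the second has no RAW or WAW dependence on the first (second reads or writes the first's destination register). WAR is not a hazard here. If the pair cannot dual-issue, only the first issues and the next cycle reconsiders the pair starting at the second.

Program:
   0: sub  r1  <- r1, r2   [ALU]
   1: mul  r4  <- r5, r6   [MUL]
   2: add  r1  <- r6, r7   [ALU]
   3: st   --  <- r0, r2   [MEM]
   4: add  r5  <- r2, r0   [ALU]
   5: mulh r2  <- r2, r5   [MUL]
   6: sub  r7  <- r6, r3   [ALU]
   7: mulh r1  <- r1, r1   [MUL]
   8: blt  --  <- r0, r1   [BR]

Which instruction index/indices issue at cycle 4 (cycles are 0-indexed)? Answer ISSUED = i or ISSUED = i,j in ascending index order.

ISSUED = 7

[0] i0/i1  sub.ALU;mul.MUL  -- 2-wide
[1] i2/i3  add.ALU;st.MEM  -- 2-wide
[2] i4  add.ALU  -- RAW r5
[3] i5/i6  mulh.MUL;sub.ALU  -- 2-wide
[4] i7  mulh.MUL  -- no-port MUL/BR
[5] i8  blt.BR  -- tail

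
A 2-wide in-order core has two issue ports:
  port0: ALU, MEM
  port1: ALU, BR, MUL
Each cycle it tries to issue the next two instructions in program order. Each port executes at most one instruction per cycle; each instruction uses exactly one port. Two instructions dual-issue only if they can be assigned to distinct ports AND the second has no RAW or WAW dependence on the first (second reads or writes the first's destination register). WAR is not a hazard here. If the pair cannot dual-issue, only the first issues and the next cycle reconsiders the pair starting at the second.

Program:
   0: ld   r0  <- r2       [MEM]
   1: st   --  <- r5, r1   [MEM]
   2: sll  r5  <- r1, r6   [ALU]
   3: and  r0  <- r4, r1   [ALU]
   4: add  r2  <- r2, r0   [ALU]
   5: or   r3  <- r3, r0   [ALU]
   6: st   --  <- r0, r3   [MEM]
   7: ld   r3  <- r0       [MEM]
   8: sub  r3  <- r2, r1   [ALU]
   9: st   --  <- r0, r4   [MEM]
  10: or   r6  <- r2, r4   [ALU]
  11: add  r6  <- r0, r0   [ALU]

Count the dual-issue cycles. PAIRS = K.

PAIRS = 3

[0] i0  ld.MEM  -- no-port MEM/MEM
[1] i1+i2  st.MEM+sll.ALU  -- pair
[2] i3  and.ALU  -- RAW r0
[3] i4+i5  add.ALU+or.ALU  -- pair
[4] i6  st.MEM  -- no-port MEM/MEM
[5] i7  ld.MEM  -- WAW r3
[6] i8+i9  sub.ALU+st.MEM  -- pair
[7] i10  or.ALU  -- WAW r6
[8] i11  add.ALU  -- tail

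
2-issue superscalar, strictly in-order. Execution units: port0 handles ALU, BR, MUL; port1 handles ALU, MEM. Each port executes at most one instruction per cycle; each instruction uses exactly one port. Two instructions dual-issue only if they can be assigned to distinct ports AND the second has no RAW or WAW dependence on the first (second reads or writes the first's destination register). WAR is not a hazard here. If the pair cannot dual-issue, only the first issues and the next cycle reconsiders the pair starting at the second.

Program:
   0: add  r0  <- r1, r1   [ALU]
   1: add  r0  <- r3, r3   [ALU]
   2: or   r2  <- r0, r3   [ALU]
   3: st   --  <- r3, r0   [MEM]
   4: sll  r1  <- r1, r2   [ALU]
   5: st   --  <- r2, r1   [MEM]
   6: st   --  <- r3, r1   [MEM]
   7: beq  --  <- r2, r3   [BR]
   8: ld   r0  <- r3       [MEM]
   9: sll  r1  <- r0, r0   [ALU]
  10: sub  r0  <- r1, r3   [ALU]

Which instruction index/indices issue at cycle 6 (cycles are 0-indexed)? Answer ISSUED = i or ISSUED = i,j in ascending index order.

t=0 i0:add ; WAW r0
t=1 i1:add ; RAW r0
t=2 i2/i3:or+st ; pair
t=3 i4:sll ; RAW r1
t=4 i5:st ; no-port MEM/MEM
t=5 i6/i7:st+beq ; pair
t=6 i8:ld ; RAW r0
t=7 i9:sll ; RAW r1
t=8 i10:sub ; tail

ISSUED = 8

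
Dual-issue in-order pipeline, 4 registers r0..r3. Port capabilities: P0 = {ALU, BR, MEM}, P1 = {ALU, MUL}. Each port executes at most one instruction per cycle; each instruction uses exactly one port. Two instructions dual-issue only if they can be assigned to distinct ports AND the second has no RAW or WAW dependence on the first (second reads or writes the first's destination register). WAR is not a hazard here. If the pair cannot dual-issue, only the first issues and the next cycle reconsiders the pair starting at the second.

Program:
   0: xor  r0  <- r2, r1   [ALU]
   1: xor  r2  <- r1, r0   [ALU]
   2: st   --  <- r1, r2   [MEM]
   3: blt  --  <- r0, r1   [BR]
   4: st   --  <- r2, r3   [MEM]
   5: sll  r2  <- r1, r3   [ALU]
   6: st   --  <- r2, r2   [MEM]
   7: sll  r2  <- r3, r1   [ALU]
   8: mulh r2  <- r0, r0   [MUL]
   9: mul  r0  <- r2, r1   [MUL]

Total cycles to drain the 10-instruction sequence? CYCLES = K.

CYCLES = 8

0. xor.ALU @i0  | RAW r0
1. xor.ALU @i1  | RAW r2
2. st.MEM @i2  | no-port MEM/BR
3. blt.BR @i3  | no-port BR/MEM
4. st.MEM/sll.ALU @i4,i5  | dual
5. st.MEM/sll.ALU @i6,i7  | dual
6. mulh.MUL @i8  | no-port MUL/MUL
7. mul.MUL @i9  | tail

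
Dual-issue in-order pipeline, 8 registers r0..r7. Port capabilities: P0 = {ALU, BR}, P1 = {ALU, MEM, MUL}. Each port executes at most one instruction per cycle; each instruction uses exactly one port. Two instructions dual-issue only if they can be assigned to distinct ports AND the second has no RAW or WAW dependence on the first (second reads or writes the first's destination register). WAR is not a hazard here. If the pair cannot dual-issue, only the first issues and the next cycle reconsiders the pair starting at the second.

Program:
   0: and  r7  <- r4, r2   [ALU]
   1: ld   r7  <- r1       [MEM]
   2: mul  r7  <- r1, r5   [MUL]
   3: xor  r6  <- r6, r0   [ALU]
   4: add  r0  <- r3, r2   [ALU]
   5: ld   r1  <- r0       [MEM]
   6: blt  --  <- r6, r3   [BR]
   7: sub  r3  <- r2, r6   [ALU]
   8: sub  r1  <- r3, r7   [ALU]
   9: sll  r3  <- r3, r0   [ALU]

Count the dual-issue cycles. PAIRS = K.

  cy0 -> i0 (and) WAW r7
  cy1 -> i1 (ld) no-port MEM/MUL
  cy2 -> i2&i3 (mul/xor) dual
  cy3 -> i4 (add) RAW r0
  cy4 -> i5&i6 (ld/blt) dual
  cy5 -> i7 (sub) RAW r3
  cy6 -> i8&i9 (sub/sll) dual

PAIRS = 3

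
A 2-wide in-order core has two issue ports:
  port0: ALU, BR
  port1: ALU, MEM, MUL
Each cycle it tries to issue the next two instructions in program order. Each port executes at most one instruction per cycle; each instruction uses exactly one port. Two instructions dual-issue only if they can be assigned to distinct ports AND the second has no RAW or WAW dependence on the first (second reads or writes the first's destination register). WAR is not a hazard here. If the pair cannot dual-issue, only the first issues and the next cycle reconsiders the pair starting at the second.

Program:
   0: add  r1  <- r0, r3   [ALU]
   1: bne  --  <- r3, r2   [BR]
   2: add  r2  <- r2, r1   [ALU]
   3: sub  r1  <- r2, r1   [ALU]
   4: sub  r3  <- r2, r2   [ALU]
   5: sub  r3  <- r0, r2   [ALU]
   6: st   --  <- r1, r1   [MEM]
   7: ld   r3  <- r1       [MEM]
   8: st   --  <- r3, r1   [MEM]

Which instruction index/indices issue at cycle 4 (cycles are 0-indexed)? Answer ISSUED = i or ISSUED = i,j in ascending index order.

#0 head=0: add.ALU+bne.BR i0+i1 dual
#1 head=2: add.ALU i2 RAW r2
#2 head=3: sub.ALU+sub.ALU i3+i4 dual
#3 head=5: sub.ALU+st.MEM i5+i6 dual
#4 head=7: ld.MEM i7 no-port MEM/MEM
#5 head=8: st.MEM i8 tail

ISSUED = 7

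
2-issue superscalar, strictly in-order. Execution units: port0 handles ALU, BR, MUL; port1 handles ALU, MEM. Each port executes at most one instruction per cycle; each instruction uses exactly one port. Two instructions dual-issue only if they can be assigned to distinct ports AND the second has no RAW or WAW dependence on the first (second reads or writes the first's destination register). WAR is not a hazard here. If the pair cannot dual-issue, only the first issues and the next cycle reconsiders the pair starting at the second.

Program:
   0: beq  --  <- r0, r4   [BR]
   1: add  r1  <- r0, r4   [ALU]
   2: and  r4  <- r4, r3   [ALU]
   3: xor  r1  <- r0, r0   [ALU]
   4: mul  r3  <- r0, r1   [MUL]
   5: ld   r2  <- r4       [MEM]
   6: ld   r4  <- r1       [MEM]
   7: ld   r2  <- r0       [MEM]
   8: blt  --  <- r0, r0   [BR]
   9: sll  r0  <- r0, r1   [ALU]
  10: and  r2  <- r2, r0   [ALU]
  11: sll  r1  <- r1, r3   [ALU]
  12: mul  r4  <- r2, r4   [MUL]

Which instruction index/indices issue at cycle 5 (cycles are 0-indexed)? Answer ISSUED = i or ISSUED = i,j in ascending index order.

0. beq+add @i0/i1  | dual
1. and+xor @i2/i3  | dual
2. mul+ld @i4/i5  | dual
3. ld @i6  | no-port MEM/MEM
4. ld+blt @i7/i8  | dual
5. sll @i9  | RAW r0
6. and+sll @i10/i11  | dual
7. mul @i12  | tail

ISSUED = 9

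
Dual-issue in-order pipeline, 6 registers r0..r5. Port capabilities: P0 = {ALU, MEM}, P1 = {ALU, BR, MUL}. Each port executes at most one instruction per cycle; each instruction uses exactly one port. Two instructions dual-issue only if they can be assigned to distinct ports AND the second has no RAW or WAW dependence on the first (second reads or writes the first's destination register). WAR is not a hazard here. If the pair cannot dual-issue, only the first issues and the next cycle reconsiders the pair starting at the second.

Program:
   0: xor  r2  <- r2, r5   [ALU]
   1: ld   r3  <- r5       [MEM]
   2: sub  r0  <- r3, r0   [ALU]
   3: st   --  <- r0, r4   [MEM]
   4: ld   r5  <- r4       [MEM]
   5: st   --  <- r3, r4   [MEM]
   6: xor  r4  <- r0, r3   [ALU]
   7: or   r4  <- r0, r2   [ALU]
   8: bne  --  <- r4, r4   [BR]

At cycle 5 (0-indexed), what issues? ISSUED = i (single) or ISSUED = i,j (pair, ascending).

ISSUED = 7

#0 head=0: xor;ld i0,i1 dual
#1 head=2: sub i2 RAW r0
#2 head=3: st i3 no-port MEM/MEM
#3 head=4: ld i4 no-port MEM/MEM
#4 head=5: st;xor i5,i6 dual
#5 head=7: or i7 RAW r4
#6 head=8: bne i8 tail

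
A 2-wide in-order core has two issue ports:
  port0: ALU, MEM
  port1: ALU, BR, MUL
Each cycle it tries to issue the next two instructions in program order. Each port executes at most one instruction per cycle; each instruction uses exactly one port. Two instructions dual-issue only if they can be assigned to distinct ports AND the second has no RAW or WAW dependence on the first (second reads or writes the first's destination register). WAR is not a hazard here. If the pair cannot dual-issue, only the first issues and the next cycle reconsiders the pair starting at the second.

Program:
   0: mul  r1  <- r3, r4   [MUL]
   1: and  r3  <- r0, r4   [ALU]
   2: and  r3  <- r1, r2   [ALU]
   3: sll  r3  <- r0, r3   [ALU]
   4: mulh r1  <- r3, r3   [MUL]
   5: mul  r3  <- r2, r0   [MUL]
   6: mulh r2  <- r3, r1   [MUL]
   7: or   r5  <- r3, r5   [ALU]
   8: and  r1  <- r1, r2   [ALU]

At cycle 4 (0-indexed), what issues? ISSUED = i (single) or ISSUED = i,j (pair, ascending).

#0 head=0: mul.MUL and.ALU i0/i1 2-wide
#1 head=2: and.ALU i2 RAW+WAW r3
#2 head=3: sll.ALU i3 RAW r3
#3 head=4: mulh.MUL i4 no-port MUL/MUL
#4 head=5: mul.MUL i5 no-port MUL/MUL
#5 head=6: mulh.MUL or.ALU i6/i7 2-wide
#6 head=8: and.ALU i8 tail

ISSUED = 5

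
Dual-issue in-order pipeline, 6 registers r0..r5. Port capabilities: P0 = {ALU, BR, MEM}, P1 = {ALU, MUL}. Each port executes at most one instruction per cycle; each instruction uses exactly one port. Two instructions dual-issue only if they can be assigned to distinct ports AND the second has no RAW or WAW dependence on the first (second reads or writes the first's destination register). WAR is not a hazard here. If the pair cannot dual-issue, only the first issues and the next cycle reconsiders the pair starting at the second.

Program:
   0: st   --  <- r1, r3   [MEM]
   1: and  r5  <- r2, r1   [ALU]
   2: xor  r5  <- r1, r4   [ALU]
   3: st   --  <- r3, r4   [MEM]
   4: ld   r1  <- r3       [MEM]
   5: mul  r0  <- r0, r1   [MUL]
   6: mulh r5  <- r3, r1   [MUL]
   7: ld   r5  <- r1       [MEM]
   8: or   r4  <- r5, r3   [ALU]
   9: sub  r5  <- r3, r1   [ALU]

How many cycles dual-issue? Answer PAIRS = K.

#0 head=0: st and i0,i1 pair
#1 head=2: xor st i2,i3 pair
#2 head=4: ld i4 RAW r1
#3 head=5: mul i5 no-port MUL/MUL
#4 head=6: mulh i6 WAW r5
#5 head=7: ld i7 RAW r5
#6 head=8: or sub i8,i9 pair

PAIRS = 3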